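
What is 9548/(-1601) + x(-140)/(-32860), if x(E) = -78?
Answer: -156811201/26304430 ≈ -5.9614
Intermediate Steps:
9548/(-1601) + x(-140)/(-32860) = 9548/(-1601) - 78/(-32860) = 9548*(-1/1601) - 78*(-1/32860) = -9548/1601 + 39/16430 = -156811201/26304430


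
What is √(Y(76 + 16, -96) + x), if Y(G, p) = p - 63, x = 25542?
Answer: √25383 ≈ 159.32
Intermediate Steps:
Y(G, p) = -63 + p
√(Y(76 + 16, -96) + x) = √((-63 - 96) + 25542) = √(-159 + 25542) = √25383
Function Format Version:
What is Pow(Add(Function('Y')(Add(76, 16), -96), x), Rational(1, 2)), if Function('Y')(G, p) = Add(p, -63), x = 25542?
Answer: Pow(25383, Rational(1, 2)) ≈ 159.32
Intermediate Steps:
Function('Y')(G, p) = Add(-63, p)
Pow(Add(Function('Y')(Add(76, 16), -96), x), Rational(1, 2)) = Pow(Add(Add(-63, -96), 25542), Rational(1, 2)) = Pow(Add(-159, 25542), Rational(1, 2)) = Pow(25383, Rational(1, 2))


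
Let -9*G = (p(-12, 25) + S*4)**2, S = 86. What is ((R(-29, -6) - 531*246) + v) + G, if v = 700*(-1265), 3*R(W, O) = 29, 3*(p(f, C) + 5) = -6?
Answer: -9258616/9 ≈ -1.0287e+6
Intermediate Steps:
p(f, C) = -7 (p(f, C) = -5 + (1/3)*(-6) = -5 - 2 = -7)
R(W, O) = 29/3 (R(W, O) = (1/3)*29 = 29/3)
G = -113569/9 (G = -(-7 + 86*4)**2/9 = -(-7 + 344)**2/9 = -1/9*337**2 = -1/9*113569 = -113569/9 ≈ -12619.)
v = -885500
((R(-29, -6) - 531*246) + v) + G = ((29/3 - 531*246) - 885500) - 113569/9 = ((29/3 - 130626) - 885500) - 113569/9 = (-391849/3 - 885500) - 113569/9 = -3048349/3 - 113569/9 = -9258616/9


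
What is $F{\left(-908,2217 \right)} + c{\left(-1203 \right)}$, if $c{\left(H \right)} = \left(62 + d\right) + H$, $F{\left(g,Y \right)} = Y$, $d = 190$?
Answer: $1266$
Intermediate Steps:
$c{\left(H \right)} = 252 + H$ ($c{\left(H \right)} = \left(62 + 190\right) + H = 252 + H$)
$F{\left(-908,2217 \right)} + c{\left(-1203 \right)} = 2217 + \left(252 - 1203\right) = 2217 - 951 = 1266$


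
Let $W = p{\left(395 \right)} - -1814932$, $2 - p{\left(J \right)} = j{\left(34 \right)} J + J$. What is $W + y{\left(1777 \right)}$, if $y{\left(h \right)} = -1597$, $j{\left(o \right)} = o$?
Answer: $1799512$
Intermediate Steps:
$p{\left(J \right)} = 2 - 35 J$ ($p{\left(J \right)} = 2 - \left(34 J + J\right) = 2 - 35 J$)
$W = 1801109$ ($W = \left(2 - 13825\right) - -1814932 = \left(2 - 13825\right) + 1814932 = -13823 + 1814932 = 1801109$)
$W + y{\left(1777 \right)} = 1801109 - 1597 = 1799512$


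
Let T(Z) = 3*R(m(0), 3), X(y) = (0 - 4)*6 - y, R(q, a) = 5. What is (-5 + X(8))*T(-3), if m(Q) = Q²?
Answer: -555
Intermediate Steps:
X(y) = -24 - y (X(y) = -4*6 - y = -24 - y)
T(Z) = 15 (T(Z) = 3*5 = 15)
(-5 + X(8))*T(-3) = (-5 + (-24 - 1*8))*15 = (-5 + (-24 - 8))*15 = (-5 - 32)*15 = -37*15 = -555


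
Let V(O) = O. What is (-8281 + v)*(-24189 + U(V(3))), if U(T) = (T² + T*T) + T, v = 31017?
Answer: -549483648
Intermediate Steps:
U(T) = T + 2*T² (U(T) = (T² + T²) + T = 2*T² + T = T + 2*T²)
(-8281 + v)*(-24189 + U(V(3))) = (-8281 + 31017)*(-24189 + 3*(1 + 2*3)) = 22736*(-24189 + 3*(1 + 6)) = 22736*(-24189 + 3*7) = 22736*(-24189 + 21) = 22736*(-24168) = -549483648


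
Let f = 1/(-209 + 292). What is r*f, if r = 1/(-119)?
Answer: -1/9877 ≈ -0.00010125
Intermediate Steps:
f = 1/83 ≈ 0.012048
r = -1/119 ≈ -0.0084034
r*f = -1/119*1/83 = -1/9877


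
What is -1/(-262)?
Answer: 1/262 ≈ 0.0038168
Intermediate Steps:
-1/(-262) = -1/262*(-1) = 1/262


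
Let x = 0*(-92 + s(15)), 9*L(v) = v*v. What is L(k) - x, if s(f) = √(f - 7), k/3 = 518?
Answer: 268324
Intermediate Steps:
k = 1554 (k = 3*518 = 1554)
L(v) = v²/9 (L(v) = (v*v)/9 = v²/9)
s(f) = √(-7 + f)
x = 0 (x = 0*(-92 + √(-7 + 15)) = 0*(-92 + √8) = 0*(-92 + 2*√2) = 0)
L(k) - x = (⅑)*1554² - 1*0 = (⅑)*2414916 + 0 = 268324 + 0 = 268324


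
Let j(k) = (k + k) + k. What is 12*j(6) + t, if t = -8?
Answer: 208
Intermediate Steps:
j(k) = 3*k (j(k) = 2*k + k = 3*k)
12*j(6) + t = 12*(3*6) - 8 = 12*18 - 8 = 216 - 8 = 208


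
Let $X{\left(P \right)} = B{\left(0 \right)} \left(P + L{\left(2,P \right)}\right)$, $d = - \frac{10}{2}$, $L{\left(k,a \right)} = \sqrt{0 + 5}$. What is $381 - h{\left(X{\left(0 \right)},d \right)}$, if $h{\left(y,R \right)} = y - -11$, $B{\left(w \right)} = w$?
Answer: $370$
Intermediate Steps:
$L{\left(k,a \right)} = \sqrt{5}$
$d = -5$ ($d = \left(-10\right) \frac{1}{2} = -5$)
$X{\left(P \right)} = 0$ ($X{\left(P \right)} = 0 \left(P + \sqrt{5}\right) = 0$)
$h{\left(y,R \right)} = 11 + y$ ($h{\left(y,R \right)} = y + 11 = 11 + y$)
$381 - h{\left(X{\left(0 \right)},d \right)} = 381 - \left(11 + 0\right) = 381 - 11 = 370$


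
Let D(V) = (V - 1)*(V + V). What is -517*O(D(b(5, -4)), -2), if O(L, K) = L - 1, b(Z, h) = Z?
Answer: -20163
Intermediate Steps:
D(V) = 2*V*(-1 + V) (D(V) = (-1 + V)*(2*V) = 2*V*(-1 + V))
O(L, K) = -1 + L
-517*O(D(b(5, -4)), -2) = -517*(-1 + 2*5*(-1 + 5)) = -517*(-1 + 2*5*4) = -517*(-1 + 40) = -517*39 = -20163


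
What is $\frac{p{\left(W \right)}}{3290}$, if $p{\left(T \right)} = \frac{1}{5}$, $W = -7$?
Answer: $\frac{1}{16450} \approx 6.079 \cdot 10^{-5}$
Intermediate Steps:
$p{\left(T \right)} = \frac{1}{5}$
$\frac{p{\left(W \right)}}{3290} = \frac{1}{5 \cdot 3290} = \frac{1}{5} \cdot \frac{1}{3290} = \frac{1}{16450}$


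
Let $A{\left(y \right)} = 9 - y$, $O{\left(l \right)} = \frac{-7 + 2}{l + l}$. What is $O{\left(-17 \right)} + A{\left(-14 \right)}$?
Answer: $\frac{787}{34} \approx 23.147$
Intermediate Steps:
$O{\left(l \right)} = - \frac{5}{2 l}$
$O{\left(-17 \right)} + A{\left(-14 \right)} = - \frac{5}{2 \left(-17\right)} + \left(9 - -14\right) = \left(- \frac{5}{2}\right) \left(- \frac{1}{17}\right) + \left(9 + 14\right) = \frac{5}{34} + 23 = \frac{787}{34}$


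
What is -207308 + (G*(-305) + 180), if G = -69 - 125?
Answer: -147958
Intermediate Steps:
G = -194
-207308 + (G*(-305) + 180) = -207308 + (-194*(-305) + 180) = -207308 + (59170 + 180) = -207308 + 59350 = -147958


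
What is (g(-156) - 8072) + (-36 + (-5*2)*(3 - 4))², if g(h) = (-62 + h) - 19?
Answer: -7633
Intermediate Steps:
g(h) = -81 + h
(g(-156) - 8072) + (-36 + (-5*2)*(3 - 4))² = ((-81 - 156) - 8072) + (-36 + (-5*2)*(3 - 4))² = (-237 - 8072) + (-36 - 10*(-1))² = -8309 + (-36 + 10)² = -8309 + (-26)² = -8309 + 676 = -7633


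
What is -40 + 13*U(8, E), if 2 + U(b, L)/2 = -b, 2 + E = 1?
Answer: -300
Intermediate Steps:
E = -1 (E = -2 + 1 = -1)
U(b, L) = -4 - 2*b (U(b, L) = -4 + 2*(-b) = -4 - 2*b)
-40 + 13*U(8, E) = -40 + 13*(-4 - 2*8) = -40 + 13*(-4 - 16) = -40 + 13*(-20) = -40 - 260 = -300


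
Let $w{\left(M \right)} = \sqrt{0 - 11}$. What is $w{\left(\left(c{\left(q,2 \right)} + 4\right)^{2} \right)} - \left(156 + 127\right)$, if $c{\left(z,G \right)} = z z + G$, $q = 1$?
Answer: $-283 + i \sqrt{11} \approx -283.0 + 3.3166 i$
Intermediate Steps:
$c{\left(z,G \right)} = G + z^{2}$ ($c{\left(z,G \right)} = z^{2} + G = G + z^{2}$)
$w{\left(M \right)} = i \sqrt{11}$ ($w{\left(M \right)} = \sqrt{-11} = i \sqrt{11}$)
$w{\left(\left(c{\left(q,2 \right)} + 4\right)^{2} \right)} - \left(156 + 127\right) = i \sqrt{11} - \left(156 + 127\right) = i \sqrt{11} - 283 = -283 + i \sqrt{11}$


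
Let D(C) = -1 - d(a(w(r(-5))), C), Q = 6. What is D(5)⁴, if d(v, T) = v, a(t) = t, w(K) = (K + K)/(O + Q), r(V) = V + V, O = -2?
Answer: 256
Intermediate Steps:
r(V) = 2*V
w(K) = K/2 (w(K) = (K + K)/(-2 + 6) = (2*K)/4 = (2*K)*(¼) = K/2)
D(C) = 4 (D(C) = -1 - 2*(-5)/2 = -1 - (-10)/2 = -1 - 1*(-5) = -1 + 5 = 4)
D(5)⁴ = 4⁴ = 256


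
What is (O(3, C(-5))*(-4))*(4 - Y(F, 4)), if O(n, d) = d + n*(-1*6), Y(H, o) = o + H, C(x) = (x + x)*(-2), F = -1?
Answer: -8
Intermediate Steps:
C(x) = -4*x (C(x) = (2*x)*(-2) = -4*x)
Y(H, o) = H + o
O(n, d) = d - 6*n (O(n, d) = d + n*(-6) = d - 6*n)
(O(3, C(-5))*(-4))*(4 - Y(F, 4)) = ((-4*(-5) - 6*3)*(-4))*(4 - (-1 + 4)) = ((20 - 18)*(-4))*(4 - 1*3) = (2*(-4))*(4 - 3) = -8*1 = -8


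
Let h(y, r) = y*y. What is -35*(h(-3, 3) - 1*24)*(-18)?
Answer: -9450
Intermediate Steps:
h(y, r) = y**2
-35*(h(-3, 3) - 1*24)*(-18) = -35*((-3)**2 - 1*24)*(-18) = -35*(9 - 24)*(-18) = -35*(-15)*(-18) = 525*(-18) = -9450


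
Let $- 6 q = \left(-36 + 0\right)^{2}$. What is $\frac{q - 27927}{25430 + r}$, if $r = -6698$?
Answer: $- \frac{9381}{6244} \approx -1.5024$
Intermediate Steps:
$q = -216$ ($q = - \frac{\left(-36 + 0\right)^{2}}{6} = - \frac{\left(-36\right)^{2}}{6} = \left(- \frac{1}{6}\right) 1296 = -216$)
$\frac{q - 27927}{25430 + r} = \frac{-216 - 27927}{25430 - 6698} = - \frac{28143}{18732} = \left(-28143\right) \frac{1}{18732} = - \frac{9381}{6244}$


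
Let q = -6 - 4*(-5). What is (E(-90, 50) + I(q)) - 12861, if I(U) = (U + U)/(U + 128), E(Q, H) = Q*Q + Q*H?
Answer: -657517/71 ≈ -9260.8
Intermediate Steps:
q = 14 (q = -6 + 20 = 14)
E(Q, H) = Q**2 + H*Q
I(U) = 2*U/(128 + U) (I(U) = (2*U)/(128 + U) = 2*U/(128 + U))
(E(-90, 50) + I(q)) - 12861 = (-90*(50 - 90) + 2*14/(128 + 14)) - 12861 = (-90*(-40) + 2*14/142) - 12861 = (3600 + 2*14*(1/142)) - 12861 = (3600 + 14/71) - 12861 = 255614/71 - 12861 = -657517/71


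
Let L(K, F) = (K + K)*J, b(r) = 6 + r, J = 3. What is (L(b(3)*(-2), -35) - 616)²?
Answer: 524176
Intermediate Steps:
L(K, F) = 6*K (L(K, F) = (K + K)*3 = (2*K)*3 = 6*K)
(L(b(3)*(-2), -35) - 616)² = (6*((6 + 3)*(-2)) - 616)² = (6*(9*(-2)) - 616)² = (6*(-18) - 616)² = (-108 - 616)² = (-724)² = 524176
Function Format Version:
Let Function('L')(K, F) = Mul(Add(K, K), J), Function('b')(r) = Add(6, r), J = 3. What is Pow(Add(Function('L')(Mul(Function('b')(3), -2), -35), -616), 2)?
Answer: 524176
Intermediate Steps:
Function('L')(K, F) = Mul(6, K) (Function('L')(K, F) = Mul(Add(K, K), 3) = Mul(Mul(2, K), 3) = Mul(6, K))
Pow(Add(Function('L')(Mul(Function('b')(3), -2), -35), -616), 2) = Pow(Add(Mul(6, Mul(Add(6, 3), -2)), -616), 2) = Pow(Add(Mul(6, Mul(9, -2)), -616), 2) = Pow(Add(Mul(6, -18), -616), 2) = Pow(Add(-108, -616), 2) = Pow(-724, 2) = 524176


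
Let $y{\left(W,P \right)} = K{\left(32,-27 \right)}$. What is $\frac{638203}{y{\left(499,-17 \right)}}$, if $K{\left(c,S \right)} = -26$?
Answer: $- \frac{638203}{26} \approx -24546.0$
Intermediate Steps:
$y{\left(W,P \right)} = -26$
$\frac{638203}{y{\left(499,-17 \right)}} = \frac{638203}{-26} = 638203 \left(- \frac{1}{26}\right) = - \frac{638203}{26}$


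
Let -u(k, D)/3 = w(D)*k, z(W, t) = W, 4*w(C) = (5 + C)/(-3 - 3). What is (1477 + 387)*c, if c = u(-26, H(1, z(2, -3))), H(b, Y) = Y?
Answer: -42406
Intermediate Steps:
w(C) = -5/24 - C/24 (w(C) = ((5 + C)/(-3 - 3))/4 = ((5 + C)/(-6))/4 = ((5 + C)*(-1/6))/4 = (-5/6 - C/6)/4 = -5/24 - C/24)
u(k, D) = -3*k*(-5/24 - D/24) (u(k, D) = -3*(-5/24 - D/24)*k = -3*k*(-5/24 - D/24))
c = -91/4 (c = (1/8)*(-26)*(5 + 2) = (1/8)*(-26)*7 = -91/4 ≈ -22.750)
(1477 + 387)*c = (1477 + 387)*(-91/4) = 1864*(-91/4) = -42406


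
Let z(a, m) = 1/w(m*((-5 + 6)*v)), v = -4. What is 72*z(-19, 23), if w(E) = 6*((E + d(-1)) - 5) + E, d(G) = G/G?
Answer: -18/167 ≈ -0.10778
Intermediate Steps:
d(G) = 1
w(E) = -24 + 7*E (w(E) = 6*((E + 1) - 5) + E = 6*((1 + E) - 5) + E = 6*(-4 + E) + E = (-24 + 6*E) + E = -24 + 7*E)
z(a, m) = 1/(-24 - 28*m) (z(a, m) = 1/(-24 + 7*(m*((-5 + 6)*(-4)))) = 1/(-24 + 7*(m*(1*(-4)))) = 1/(-24 + 7*(m*(-4))) = 1/(-24 + 7*(-4*m)) = 1/(-24 - 28*m))
72*z(-19, 23) = 72*(1/(4*(-6 - 7*23))) = 72*(1/(4*(-6 - 161))) = 72*((1/4)/(-167)) = 72*((1/4)*(-1/167)) = 72*(-1/668) = -18/167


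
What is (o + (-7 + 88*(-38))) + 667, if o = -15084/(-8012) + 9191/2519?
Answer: -13514366266/5045557 ≈ -2678.5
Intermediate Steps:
o = 27908722/5045557 (o = -15084*(-1/8012) + 9191*(1/2519) = 3771/2003 + 9191/2519 = 27908722/5045557 ≈ 5.5313)
(o + (-7 + 88*(-38))) + 667 = (27908722/5045557 + (-7 + 88*(-38))) + 667 = (27908722/5045557 + (-7 - 3344)) + 667 = (27908722/5045557 - 3351) + 667 = -16879752785/5045557 + 667 = -13514366266/5045557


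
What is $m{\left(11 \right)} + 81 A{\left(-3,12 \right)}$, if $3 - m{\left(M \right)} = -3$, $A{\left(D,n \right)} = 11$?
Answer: $897$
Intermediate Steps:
$m{\left(M \right)} = 6$ ($m{\left(M \right)} = 3 - -3 = 3 + 3 = 6$)
$m{\left(11 \right)} + 81 A{\left(-3,12 \right)} = 6 + 81 \cdot 11 = 6 + 891 = 897$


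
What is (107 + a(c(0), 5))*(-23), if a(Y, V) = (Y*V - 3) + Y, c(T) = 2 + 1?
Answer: -2806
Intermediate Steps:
c(T) = 3
a(Y, V) = -3 + Y + V*Y (a(Y, V) = (V*Y - 3) + Y = (-3 + V*Y) + Y = -3 + Y + V*Y)
(107 + a(c(0), 5))*(-23) = (107 + (-3 + 3 + 5*3))*(-23) = (107 + (-3 + 3 + 15))*(-23) = (107 + 15)*(-23) = 122*(-23) = -2806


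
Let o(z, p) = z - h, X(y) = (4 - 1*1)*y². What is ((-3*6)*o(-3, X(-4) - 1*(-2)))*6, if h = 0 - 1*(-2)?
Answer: 540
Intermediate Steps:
h = 2 (h = 0 + 2 = 2)
X(y) = 3*y² (X(y) = (4 - 1)*y² = 3*y²)
o(z, p) = -2 + z (o(z, p) = z - 1*2 = z - 2 = -2 + z)
((-3*6)*o(-3, X(-4) - 1*(-2)))*6 = ((-3*6)*(-2 - 3))*6 = -18*(-5)*6 = 90*6 = 540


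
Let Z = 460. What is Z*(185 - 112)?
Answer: 33580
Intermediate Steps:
Z*(185 - 112) = 460*(185 - 112) = 460*73 = 33580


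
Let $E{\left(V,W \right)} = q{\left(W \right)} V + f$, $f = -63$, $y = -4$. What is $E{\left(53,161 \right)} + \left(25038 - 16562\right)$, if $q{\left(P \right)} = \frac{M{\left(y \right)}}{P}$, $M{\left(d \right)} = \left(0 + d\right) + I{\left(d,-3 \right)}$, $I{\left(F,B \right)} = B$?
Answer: $\frac{193446}{23} \approx 8410.7$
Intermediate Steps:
$M{\left(d \right)} = -3 + d$ ($M{\left(d \right)} = \left(0 + d\right) - 3 = d - 3 = -3 + d$)
$q{\left(P \right)} = - \frac{7}{P}$ ($q{\left(P \right)} = \frac{-3 - 4}{P} = - \frac{7}{P}$)
$E{\left(V,W \right)} = -63 - \frac{7 V}{W}$ ($E{\left(V,W \right)} = - \frac{7}{W} V - 63 = - \frac{7 V}{W} - 63 = -63 - \frac{7 V}{W}$)
$E{\left(53,161 \right)} + \left(25038 - 16562\right) = \left(-63 - \frac{371}{161}\right) + \left(25038 - 16562\right) = \left(-63 - 371 \cdot \frac{1}{161}\right) + 8476 = \left(-63 - \frac{53}{23}\right) + 8476 = - \frac{1502}{23} + 8476 = \frac{193446}{23}$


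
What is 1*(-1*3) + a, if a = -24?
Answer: -27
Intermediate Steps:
1*(-1*3) + a = 1*(-1*3) - 24 = 1*(-3) - 24 = -3 - 24 = -27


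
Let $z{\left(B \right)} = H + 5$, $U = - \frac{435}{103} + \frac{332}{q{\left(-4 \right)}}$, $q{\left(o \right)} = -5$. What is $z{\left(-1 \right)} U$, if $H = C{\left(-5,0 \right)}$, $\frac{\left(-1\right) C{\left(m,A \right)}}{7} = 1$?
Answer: $\frac{72742}{515} \approx 141.25$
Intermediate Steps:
$C{\left(m,A \right)} = -7$ ($C{\left(m,A \right)} = \left(-7\right) 1 = -7$)
$H = -7$
$U = - \frac{36371}{515}$ ($U = - \frac{435}{103} + \frac{332}{-5} = \left(-435\right) \frac{1}{103} + 332 \left(- \frac{1}{5}\right) = - \frac{435}{103} - \frac{332}{5} = - \frac{36371}{515} \approx -70.623$)
$z{\left(B \right)} = -2$ ($z{\left(B \right)} = -7 + 5 = -2$)
$z{\left(-1 \right)} U = \left(-2\right) \left(- \frac{36371}{515}\right) = \frac{72742}{515}$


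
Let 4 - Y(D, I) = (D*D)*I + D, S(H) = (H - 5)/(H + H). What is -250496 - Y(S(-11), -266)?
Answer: -30327436/121 ≈ -2.5064e+5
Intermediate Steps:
S(H) = (-5 + H)/(2*H) (S(H) = (-5 + H)/((2*H)) = (-5 + H)*(1/(2*H)) = (-5 + H)/(2*H))
Y(D, I) = 4 - D - I*D² (Y(D, I) = 4 - ((D*D)*I + D) = 4 - (D²*I + D) = 4 - (I*D² + D) = 4 - (D + I*D²) = 4 + (-D - I*D²) = 4 - D - I*D²)
-250496 - Y(S(-11), -266) = -250496 - (4 - (-5 - 11)/(2*(-11)) - 1*(-266)*((½)*(-5 - 11)/(-11))²) = -250496 - (4 - (-1)*(-16)/(2*11) - 1*(-266)*((½)*(-1/11)*(-16))²) = -250496 - (4 - 1*8/11 - 1*(-266)*(8/11)²) = -250496 - (4 - 8/11 - 1*(-266)*64/121) = -250496 - (4 - 8/11 + 17024/121) = -250496 - 1*17420/121 = -250496 - 17420/121 = -30327436/121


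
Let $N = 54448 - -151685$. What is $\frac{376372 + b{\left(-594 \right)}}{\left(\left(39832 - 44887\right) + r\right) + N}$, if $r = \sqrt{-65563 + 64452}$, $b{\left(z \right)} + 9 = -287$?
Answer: $\frac{75620609928}{40432363195} - \frac{376076 i \sqrt{1111}}{40432363195} \approx 1.8703 - 0.00031003 i$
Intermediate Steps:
$b{\left(z \right)} = -296$ ($b{\left(z \right)} = -9 - 287 = -296$)
$r = i \sqrt{1111}$ ($r = \sqrt{-1111} = i \sqrt{1111} \approx 33.332 i$)
$N = 206133$ ($N = 54448 + 151685 = 206133$)
$\frac{376372 + b{\left(-594 \right)}}{\left(\left(39832 - 44887\right) + r\right) + N} = \frac{376372 - 296}{\left(\left(39832 - 44887\right) + i \sqrt{1111}\right) + 206133} = \frac{376076}{\left(-5055 + i \sqrt{1111}\right) + 206133} = \frac{376076}{201078 + i \sqrt{1111}}$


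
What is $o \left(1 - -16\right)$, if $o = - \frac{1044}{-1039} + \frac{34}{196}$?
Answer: $\frac{2039575}{101822} \approx 20.031$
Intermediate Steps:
$o = \frac{119975}{101822}$ ($o = \left(-1044\right) \left(- \frac{1}{1039}\right) + 34 \cdot \frac{1}{196} = \frac{1044}{1039} + \frac{17}{98} = \frac{119975}{101822} \approx 1.1783$)
$o \left(1 - -16\right) = \frac{119975 \left(1 - -16\right)}{101822} = \frac{119975 \left(1 + 16\right)}{101822} = \frac{119975}{101822} \cdot 17 = \frac{2039575}{101822}$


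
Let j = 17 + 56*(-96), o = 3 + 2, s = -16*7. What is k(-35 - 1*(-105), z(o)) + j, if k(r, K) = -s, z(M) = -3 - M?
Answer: -5247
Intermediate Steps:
s = -112
o = 5
k(r, K) = 112 (k(r, K) = -1*(-112) = 112)
j = -5359 (j = 17 - 5376 = -5359)
k(-35 - 1*(-105), z(o)) + j = 112 - 5359 = -5247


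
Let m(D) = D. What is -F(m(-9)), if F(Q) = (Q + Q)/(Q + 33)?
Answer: 3/4 ≈ 0.75000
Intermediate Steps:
F(Q) = 2*Q/(33 + Q) (F(Q) = (2*Q)/(33 + Q) = 2*Q/(33 + Q))
-F(m(-9)) = -2*(-9)/(33 - 9) = -2*(-9)/24 = -1*(-3/4) = 3/4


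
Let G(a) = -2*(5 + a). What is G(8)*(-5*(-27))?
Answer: -3510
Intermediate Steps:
G(a) = -10 - 2*a
G(8)*(-5*(-27)) = (-10 - 2*8)*(-5*(-27)) = (-10 - 16)*135 = -26*135 = -3510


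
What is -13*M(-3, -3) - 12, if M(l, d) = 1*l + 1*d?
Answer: 66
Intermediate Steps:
M(l, d) = d + l (M(l, d) = l + d = d + l)
-13*M(-3, -3) - 12 = -13*(-3 - 3) - 12 = -13*(-6) - 12 = 78 - 12 = 66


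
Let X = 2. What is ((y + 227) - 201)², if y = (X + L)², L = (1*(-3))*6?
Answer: 79524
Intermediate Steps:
L = -18 (L = -3*6 = -18)
y = 256 (y = (2 - 18)² = (-16)² = 256)
((y + 227) - 201)² = ((256 + 227) - 201)² = (483 - 201)² = 282² = 79524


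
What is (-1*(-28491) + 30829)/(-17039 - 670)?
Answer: -59320/17709 ≈ -3.3497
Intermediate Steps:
(-1*(-28491) + 30829)/(-17039 - 670) = (28491 + 30829)/(-17709) = 59320*(-1/17709) = -59320/17709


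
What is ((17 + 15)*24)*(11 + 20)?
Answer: 23808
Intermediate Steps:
((17 + 15)*24)*(11 + 20) = (32*24)*31 = 768*31 = 23808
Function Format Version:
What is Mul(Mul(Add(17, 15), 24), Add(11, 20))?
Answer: 23808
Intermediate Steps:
Mul(Mul(Add(17, 15), 24), Add(11, 20)) = Mul(Mul(32, 24), 31) = Mul(768, 31) = 23808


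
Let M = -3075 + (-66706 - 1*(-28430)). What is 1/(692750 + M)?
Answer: 1/651399 ≈ 1.5352e-6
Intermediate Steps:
M = -41351 (M = -3075 + (-66706 + 28430) = -3075 - 38276 = -41351)
1/(692750 + M) = 1/(692750 - 41351) = 1/651399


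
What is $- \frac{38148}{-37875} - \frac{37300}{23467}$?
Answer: $- \frac{172506128}{296270875} \approx -0.58226$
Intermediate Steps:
$- \frac{38148}{-37875} - \frac{37300}{23467} = \left(-38148\right) \left(- \frac{1}{37875}\right) - \frac{37300}{23467} = \frac{12716}{12625} - \frac{37300}{23467} = - \frac{172506128}{296270875}$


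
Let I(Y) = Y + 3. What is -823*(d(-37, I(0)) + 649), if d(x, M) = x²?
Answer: -1660814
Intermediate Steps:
I(Y) = 3 + Y
-823*(d(-37, I(0)) + 649) = -823*((-37)² + 649) = -823*(1369 + 649) = -823*2018 = -1660814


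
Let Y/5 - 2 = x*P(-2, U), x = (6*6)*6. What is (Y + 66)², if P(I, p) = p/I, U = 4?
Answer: 4343056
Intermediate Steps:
x = 216 (x = 36*6 = 216)
Y = -2150 (Y = 10 + 5*(216*(4/(-2))) = 10 + 5*(216*(4*(-½))) = 10 + 5*(216*(-2)) = 10 + 5*(-432) = 10 - 2160 = -2150)
(Y + 66)² = (-2150 + 66)² = (-2084)² = 4343056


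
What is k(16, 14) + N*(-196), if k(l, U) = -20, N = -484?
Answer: 94844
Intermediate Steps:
k(16, 14) + N*(-196) = -20 - 484*(-196) = -20 + 94864 = 94844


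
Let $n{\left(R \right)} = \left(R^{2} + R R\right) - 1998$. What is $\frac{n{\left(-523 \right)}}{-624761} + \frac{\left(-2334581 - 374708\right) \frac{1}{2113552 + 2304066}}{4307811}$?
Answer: $- \frac{10372637069200866809}{11889366400917756678} \approx -0.87243$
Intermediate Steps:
$n{\left(R \right)} = -1998 + 2 R^{2}$ ($n{\left(R \right)} = \left(R^{2} + R^{2}\right) - 1998 = 2 R^{2} - 1998 = -1998 + 2 R^{2}$)
$\frac{n{\left(-523 \right)}}{-624761} + \frac{\left(-2334581 - 374708\right) \frac{1}{2113552 + 2304066}}{4307811} = \frac{-1998 + 2 \left(-523\right)^{2}}{-624761} + \frac{\left(-2334581 - 374708\right) \frac{1}{2113552 + 2304066}}{4307811} = \left(-1998 + 2 \cdot 273529\right) \left(- \frac{1}{624761}\right) + - \frac{2709289}{4417618} \cdot \frac{1}{4307811} = \left(-1998 + 547058\right) \left(- \frac{1}{624761}\right) + \left(-2709289\right) \frac{1}{4417618} \cdot \frac{1}{4307811} = 545060 \left(- \frac{1}{624761}\right) - \frac{2709289}{19030263414198} = - \frac{545060}{624761} - \frac{2709289}{19030263414198} = - \frac{10372637069200866809}{11889366400917756678}$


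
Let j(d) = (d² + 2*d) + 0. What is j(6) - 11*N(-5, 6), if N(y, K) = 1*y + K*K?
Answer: -293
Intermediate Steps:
N(y, K) = y + K²
j(d) = d² + 2*d
j(6) - 11*N(-5, 6) = 6*(2 + 6) - 11*(-5 + 6²) = 6*8 - 11*(-5 + 36) = 48 - 11*31 = 48 - 341 = -293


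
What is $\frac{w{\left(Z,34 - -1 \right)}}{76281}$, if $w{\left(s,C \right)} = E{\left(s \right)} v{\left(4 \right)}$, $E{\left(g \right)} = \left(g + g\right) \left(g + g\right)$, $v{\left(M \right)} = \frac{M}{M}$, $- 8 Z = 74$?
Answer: $\frac{1369}{305124} \approx 0.0044867$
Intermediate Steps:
$Z = - \frac{37}{4}$ ($Z = \left(- \frac{1}{8}\right) 74 = - \frac{37}{4} \approx -9.25$)
$v{\left(M \right)} = 1$
$E{\left(g \right)} = 4 g^{2}$ ($E{\left(g \right)} = 2 g 2 g = 4 g^{2}$)
$w{\left(s,C \right)} = 4 s^{2}$ ($w{\left(s,C \right)} = 4 s^{2} \cdot 1 = 4 s^{2}$)
$\frac{w{\left(Z,34 - -1 \right)}}{76281} = \frac{4 \left(- \frac{37}{4}\right)^{2}}{76281} = 4 \cdot \frac{1369}{16} \cdot \frac{1}{76281} = \frac{1369}{4} \cdot \frac{1}{76281} = \frac{1369}{305124}$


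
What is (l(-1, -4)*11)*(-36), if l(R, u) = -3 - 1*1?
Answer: 1584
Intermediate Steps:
l(R, u) = -4 (l(R, u) = -3 - 1 = -4)
(l(-1, -4)*11)*(-36) = -4*11*(-36) = -44*(-36) = 1584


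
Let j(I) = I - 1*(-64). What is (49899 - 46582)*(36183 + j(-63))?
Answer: 120022328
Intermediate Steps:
j(I) = 64 + I (j(I) = I + 64 = 64 + I)
(49899 - 46582)*(36183 + j(-63)) = (49899 - 46582)*(36183 + (64 - 63)) = 3317*(36183 + 1) = 3317*36184 = 120022328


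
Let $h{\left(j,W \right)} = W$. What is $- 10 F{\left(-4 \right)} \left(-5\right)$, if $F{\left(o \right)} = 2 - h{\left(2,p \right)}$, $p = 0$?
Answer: $100$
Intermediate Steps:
$F{\left(o \right)} = 2$ ($F{\left(o \right)} = 2 - 0 = 2 + 0 = 2$)
$- 10 F{\left(-4 \right)} \left(-5\right) = \left(-10\right) 2 \left(-5\right) = \left(-20\right) \left(-5\right) = 100$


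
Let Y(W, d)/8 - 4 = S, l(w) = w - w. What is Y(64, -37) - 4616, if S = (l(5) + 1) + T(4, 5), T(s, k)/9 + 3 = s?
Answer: -4504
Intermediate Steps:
T(s, k) = -27 + 9*s
l(w) = 0
S = 10 (S = (0 + 1) + (-27 + 9*4) = 1 + (-27 + 36) = 1 + 9 = 10)
Y(W, d) = 112 (Y(W, d) = 32 + 8*10 = 32 + 80 = 112)
Y(64, -37) - 4616 = 112 - 4616 = -4504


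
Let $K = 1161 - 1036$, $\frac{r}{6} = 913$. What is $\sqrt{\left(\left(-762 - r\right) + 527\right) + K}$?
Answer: $2 i \sqrt{1397} \approx 74.753 i$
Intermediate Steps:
$r = 5478$ ($r = 6 \cdot 913 = 5478$)
$K = 125$ ($K = 1161 - 1036 = 125$)
$\sqrt{\left(\left(-762 - r\right) + 527\right) + K} = \sqrt{\left(\left(-762 - 5478\right) + 527\right) + 125} = \sqrt{\left(-6240 + 527\right) + 125} = \sqrt{-5713 + 125} = \sqrt{-5588} = 2 i \sqrt{1397}$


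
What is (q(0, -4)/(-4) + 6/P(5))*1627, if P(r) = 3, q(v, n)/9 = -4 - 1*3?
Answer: 115517/4 ≈ 28879.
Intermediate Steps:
q(v, n) = -63 (q(v, n) = 9*(-4 - 1*3) = 9*(-4 - 3) = 9*(-7) = -63)
(q(0, -4)/(-4) + 6/P(5))*1627 = (-63/(-4) + 6/3)*1627 = (-63*(-¼) + 6*(⅓))*1627 = (63/4 + 2)*1627 = (71/4)*1627 = 115517/4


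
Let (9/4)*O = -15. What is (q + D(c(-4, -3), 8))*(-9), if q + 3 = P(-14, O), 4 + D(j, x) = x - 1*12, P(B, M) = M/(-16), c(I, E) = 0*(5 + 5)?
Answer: 381/4 ≈ 95.250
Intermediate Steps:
c(I, E) = 0 (c(I, E) = 0*10 = 0)
O = -20/3 (O = (4/9)*(-15) = -20/3 ≈ -6.6667)
P(B, M) = -M/16 (P(B, M) = M*(-1/16) = -M/16)
D(j, x) = -16 + x (D(j, x) = -4 + (x - 1*12) = -4 + (x - 12) = -4 + (-12 + x) = -16 + x)
q = -31/12 (q = -3 - 1/16*(-20/3) = -3 + 5/12 = -31/12 ≈ -2.5833)
(q + D(c(-4, -3), 8))*(-9) = (-31/12 + (-16 + 8))*(-9) = (-31/12 - 8)*(-9) = -127/12*(-9) = 381/4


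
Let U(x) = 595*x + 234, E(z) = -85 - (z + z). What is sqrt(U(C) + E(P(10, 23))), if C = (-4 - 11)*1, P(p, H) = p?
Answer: 2*I*sqrt(2199) ≈ 93.787*I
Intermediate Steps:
E(z) = -85 - 2*z
C = -15 (C = -15*1 = -15)
U(x) = 234 + 595*x
sqrt(U(C) + E(P(10, 23))) = sqrt((234 + 595*(-15)) + (-85 - 2*10)) = sqrt((234 - 8925) + (-85 - 20)) = sqrt(-8691 - 105) = sqrt(-8796) = 2*I*sqrt(2199)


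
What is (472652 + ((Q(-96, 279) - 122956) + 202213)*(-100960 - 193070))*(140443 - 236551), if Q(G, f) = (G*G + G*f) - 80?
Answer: 1740940832862744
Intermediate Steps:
Q(G, f) = -80 + G**2 + G*f (Q(G, f) = (G**2 + G*f) - 80 = -80 + G**2 + G*f)
(472652 + ((Q(-96, 279) - 122956) + 202213)*(-100960 - 193070))*(140443 - 236551) = (472652 + (((-80 + (-96)**2 - 96*279) - 122956) + 202213)*(-100960 - 193070))*(140443 - 236551) = (472652 + (((-80 + 9216 - 26784) - 122956) + 202213)*(-294030))*(-96108) = (472652 + ((-17648 - 122956) + 202213)*(-294030))*(-96108) = (472652 + (-140604 + 202213)*(-294030))*(-96108) = (472652 + 61609*(-294030))*(-96108) = (472652 - 18114894270)*(-96108) = -18114421618*(-96108) = 1740940832862744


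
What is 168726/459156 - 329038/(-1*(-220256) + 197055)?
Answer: -29164337/69273626 ≈ -0.42100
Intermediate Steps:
168726/459156 - 329038/(-1*(-220256) + 197055) = 168726*(1/459156) - 329038/(220256 + 197055) = 61/166 - 329038/417311 = -29164337/69273626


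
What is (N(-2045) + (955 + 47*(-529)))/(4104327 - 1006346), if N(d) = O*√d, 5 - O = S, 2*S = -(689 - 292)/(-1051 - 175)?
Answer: -23908/3097981 + 11863*I*√2045/7596249412 ≈ -0.0077173 + 7.0622e-5*I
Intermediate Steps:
S = 397/2452 (S = (-(689 - 292)/(-1051 - 175))/2 = (-397/(-1226))/2 = (-397*(-1)/1226)/2 = (-1*(-397/1226))/2 = (½)*(397/1226) = 397/2452 ≈ 0.16191)
O = 11863/2452 (O = 5 - 1*397/2452 = 5 - 397/2452 = 11863/2452 ≈ 4.8381)
N(d) = 11863*√d/2452
(N(-2045) + (955 + 47*(-529)))/(4104327 - 1006346) = (11863*√(-2045)/2452 + (955 + 47*(-529)))/(4104327 - 1006346) = (11863*(I*√2045)/2452 + (955 - 24863))/3097981 = (11863*I*√2045/2452 - 23908)*(1/3097981) = (-23908 + 11863*I*√2045/2452)*(1/3097981) = -23908/3097981 + 11863*I*√2045/7596249412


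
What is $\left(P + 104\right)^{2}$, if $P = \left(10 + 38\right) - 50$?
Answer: $10404$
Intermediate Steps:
$P = -2$ ($P = 48 - 50 = -2$)
$\left(P + 104\right)^{2} = \left(-2 + 104\right)^{2} = 102^{2} = 10404$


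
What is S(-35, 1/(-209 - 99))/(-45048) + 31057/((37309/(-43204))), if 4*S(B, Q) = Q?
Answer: -74467998550316099/2070617265024 ≈ -35964.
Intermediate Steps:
S(B, Q) = Q/4
S(-35, 1/(-209 - 99))/(-45048) + 31057/((37309/(-43204))) = (1/(4*(-209 - 99)))/(-45048) + 31057/((37309/(-43204))) = ((1/4)/(-308))*(-1/45048) + 31057/((37309*(-1/43204))) = ((1/4)*(-1/308))*(-1/45048) + 31057/(-37309/43204) = -1/1232*(-1/45048) + 31057*(-43204/37309) = 1/55499136 - 1341786628/37309 = -74467998550316099/2070617265024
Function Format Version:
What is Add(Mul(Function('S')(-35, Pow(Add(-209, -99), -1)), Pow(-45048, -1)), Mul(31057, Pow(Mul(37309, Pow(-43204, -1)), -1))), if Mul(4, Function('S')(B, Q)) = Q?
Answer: Rational(-74467998550316099, 2070617265024) ≈ -35964.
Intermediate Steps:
Function('S')(B, Q) = Mul(Rational(1, 4), Q)
Add(Mul(Function('S')(-35, Pow(Add(-209, -99), -1)), Pow(-45048, -1)), Mul(31057, Pow(Mul(37309, Pow(-43204, -1)), -1))) = Add(Mul(Mul(Rational(1, 4), Pow(Add(-209, -99), -1)), Pow(-45048, -1)), Mul(31057, Pow(Mul(37309, Pow(-43204, -1)), -1))) = Add(Mul(Mul(Rational(1, 4), Pow(-308, -1)), Rational(-1, 45048)), Mul(31057, Pow(Mul(37309, Rational(-1, 43204)), -1))) = Add(Mul(Mul(Rational(1, 4), Rational(-1, 308)), Rational(-1, 45048)), Mul(31057, Pow(Rational(-37309, 43204), -1))) = Add(Mul(Rational(-1, 1232), Rational(-1, 45048)), Mul(31057, Rational(-43204, 37309))) = Add(Rational(1, 55499136), Rational(-1341786628, 37309)) = Rational(-74467998550316099, 2070617265024)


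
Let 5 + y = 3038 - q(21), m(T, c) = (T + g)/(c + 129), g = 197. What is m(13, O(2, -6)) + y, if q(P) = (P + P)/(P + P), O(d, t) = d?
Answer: 397402/131 ≈ 3033.6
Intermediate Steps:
q(P) = 1 (q(P) = (2*P)/((2*P)) = (2*P)*(1/(2*P)) = 1)
m(T, c) = (197 + T)/(129 + c) (m(T, c) = (T + 197)/(c + 129) = (197 + T)/(129 + c))
y = 3032 (y = -5 + (3038 - 1*1) = -5 + (3038 - 1) = -5 + 3037 = 3032)
m(13, O(2, -6)) + y = (197 + 13)/(129 + 2) + 3032 = 210/131 + 3032 = 397402/131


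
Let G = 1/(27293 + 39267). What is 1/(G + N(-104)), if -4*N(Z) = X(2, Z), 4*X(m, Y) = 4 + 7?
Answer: -66560/45759 ≈ -1.4546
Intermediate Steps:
X(m, Y) = 11/4 (X(m, Y) = (4 + 7)/4 = (¼)*11 = 11/4)
N(Z) = -11/16 (N(Z) = -¼*11/4 = -11/16)
G = 1/66560 ≈ 1.5024e-5
1/(G + N(-104)) = 1/(1/66560 - 11/16) = 1/(-45759/66560) = -66560/45759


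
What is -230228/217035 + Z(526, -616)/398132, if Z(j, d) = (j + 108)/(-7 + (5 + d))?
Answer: -1348731392179/1271440513980 ≈ -1.0608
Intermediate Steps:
Z(j, d) = (108 + j)/(-2 + d)
-230228/217035 + Z(526, -616)/398132 = -230228/217035 + ((108 + 526)/(-2 - 616))/398132 = -230228*1/217035 + (634/(-618))*(1/398132) = -230228/217035 - 1/618*634*(1/398132) = -230228/217035 - 317/309*1/398132 = -230228/217035 - 317/123022788 = -1348731392179/1271440513980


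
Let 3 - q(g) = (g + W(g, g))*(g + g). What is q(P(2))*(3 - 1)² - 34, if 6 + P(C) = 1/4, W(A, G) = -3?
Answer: -849/2 ≈ -424.50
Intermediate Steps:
P(C) = -23/4 (P(C) = -6 + 1/4 = -6 + ¼ = -23/4)
q(g) = 3 - 2*g*(-3 + g) (q(g) = 3 - (g - 3)*(g + g) = 3 - (-3 + g)*2*g = 3 - 2*g*(-3 + g))
q(P(2))*(3 - 1)² - 34 = (3 - 2*(-23/4)² + 6*(-23/4))*(3 - 1)² - 34 = (3 - 2*529/16 - 69/2)*2² - 34 = (3 - 529/8 - 69/2)*4 - 34 = -781/8*4 - 34 = -781/2 - 34 = -849/2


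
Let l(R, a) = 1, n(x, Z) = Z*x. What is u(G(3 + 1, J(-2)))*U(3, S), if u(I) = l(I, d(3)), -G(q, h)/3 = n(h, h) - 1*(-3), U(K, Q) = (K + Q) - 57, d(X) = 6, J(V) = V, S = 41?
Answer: -13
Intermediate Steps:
U(K, Q) = -57 + K + Q
G(q, h) = -9 - 3*h**2 (G(q, h) = -3*(h*h - 1*(-3)) = -3*(h**2 + 3) = -3*(3 + h**2) = -9 - 3*h**2)
u(I) = 1
u(G(3 + 1, J(-2)))*U(3, S) = 1*(-57 + 3 + 41) = 1*(-13) = -13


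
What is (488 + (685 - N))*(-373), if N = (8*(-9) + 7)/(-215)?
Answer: -18808898/43 ≈ -4.3742e+5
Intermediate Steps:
N = 13/43 (N = (-72 + 7)*(-1/215) = -65*(-1/215) = 13/43 ≈ 0.30233)
(488 + (685 - N))*(-373) = (488 + (685 - 1*13/43))*(-373) = (488 + (685 - 13/43))*(-373) = (488 + 29442/43)*(-373) = (50426/43)*(-373) = -18808898/43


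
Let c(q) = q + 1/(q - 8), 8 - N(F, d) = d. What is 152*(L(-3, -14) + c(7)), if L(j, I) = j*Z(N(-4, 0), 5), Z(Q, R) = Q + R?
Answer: -5016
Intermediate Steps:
N(F, d) = 8 - d
L(j, I) = 13*j (L(j, I) = j*((8 - 1*0) + 5) = j*((8 + 0) + 5) = j*(8 + 5) = j*13 = 13*j)
c(q) = q + 1/(-8 + q)
152*(L(-3, -14) + c(7)) = 152*(13*(-3) + (1 + 7**2 - 8*7)/(-8 + 7)) = 152*(-39 + (1 + 49 - 56)/(-1)) = 152*(-39 - 1*(-6)) = 152*(-39 + 6) = 152*(-33) = -5016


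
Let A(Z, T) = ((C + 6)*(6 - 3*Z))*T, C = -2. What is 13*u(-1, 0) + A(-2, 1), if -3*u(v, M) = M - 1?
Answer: 157/3 ≈ 52.333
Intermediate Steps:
u(v, M) = ⅓ - M/3 (u(v, M) = -(M - 1)/3 = -(-1 + M)/3 = ⅓ - M/3)
A(Z, T) = T*(24 - 12*Z) (A(Z, T) = ((-2 + 6)*(6 - 3*Z))*T = (4*(6 - 3*Z))*T = (24 - 12*Z)*T = T*(24 - 12*Z))
13*u(-1, 0) + A(-2, 1) = 13*(⅓ - ⅓*0) + 12*1*(2 - 1*(-2)) = 13*(⅓ + 0) + 12*1*(2 + 2) = 13*(⅓) + 12*1*4 = 13/3 + 48 = 157/3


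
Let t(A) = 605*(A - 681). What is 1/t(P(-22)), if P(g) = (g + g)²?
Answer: 1/759275 ≈ 1.3170e-6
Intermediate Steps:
P(g) = 4*g² (P(g) = (2*g)² = 4*g²)
t(A) = -412005 + 605*A (t(A) = 605*(-681 + A) = -412005 + 605*A)
1/t(P(-22)) = 1/(-412005 + 605*(4*(-22)²)) = 1/(-412005 + 605*(4*484)) = 1/(-412005 + 605*1936) = 1/(-412005 + 1171280) = 1/759275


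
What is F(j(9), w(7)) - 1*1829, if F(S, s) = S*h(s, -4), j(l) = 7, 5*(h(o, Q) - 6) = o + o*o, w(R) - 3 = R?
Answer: -1633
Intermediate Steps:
w(R) = 3 + R
h(o, Q) = 6 + o/5 + o²/5 (h(o, Q) = 6 + (o + o*o)/5 = 6 + (o + o²)/5 = 6 + (o/5 + o²/5) = 6 + o/5 + o²/5)
F(S, s) = S*(6 + s/5 + s²/5)
F(j(9), w(7)) - 1*1829 = (⅕)*7*(30 + (3 + 7) + (3 + 7)²) - 1*1829 = (⅕)*7*(30 + 10 + 10²) - 1829 = (⅕)*7*(30 + 10 + 100) - 1829 = (⅕)*7*140 - 1829 = 196 - 1829 = -1633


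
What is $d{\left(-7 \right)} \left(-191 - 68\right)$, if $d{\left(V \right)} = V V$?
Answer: $-12691$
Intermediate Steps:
$d{\left(V \right)} = V^{2}$
$d{\left(-7 \right)} \left(-191 - 68\right) = \left(-7\right)^{2} \left(-191 - 68\right) = 49 \left(-259\right) = -12691$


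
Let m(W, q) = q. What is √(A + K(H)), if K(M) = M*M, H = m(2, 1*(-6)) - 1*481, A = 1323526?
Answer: √1560695 ≈ 1249.3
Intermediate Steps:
H = -487 (H = 1*(-6) - 1*481 = -6 - 481 = -487)
K(M) = M²
√(A + K(H)) = √(1323526 + (-487)²) = √(1323526 + 237169) = √1560695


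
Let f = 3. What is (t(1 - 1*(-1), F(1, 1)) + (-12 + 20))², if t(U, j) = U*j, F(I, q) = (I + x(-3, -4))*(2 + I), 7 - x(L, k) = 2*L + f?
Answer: 5476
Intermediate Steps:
x(L, k) = 4 - 2*L (x(L, k) = 7 - (2*L + 3) = 7 - (3 + 2*L) = 7 + (-3 - 2*L) = 4 - 2*L)
F(I, q) = (2 + I)*(10 + I) (F(I, q) = (I + (4 - 2*(-3)))*(2 + I) = (I + (4 + 6))*(2 + I) = (I + 10)*(2 + I) = (10 + I)*(2 + I) = (2 + I)*(10 + I))
(t(1 - 1*(-1), F(1, 1)) + (-12 + 20))² = ((1 - 1*(-1))*(20 + 1² + 12*1) + (-12 + 20))² = ((1 + 1)*(20 + 1 + 12) + 8)² = (2*33 + 8)² = (66 + 8)² = 74² = 5476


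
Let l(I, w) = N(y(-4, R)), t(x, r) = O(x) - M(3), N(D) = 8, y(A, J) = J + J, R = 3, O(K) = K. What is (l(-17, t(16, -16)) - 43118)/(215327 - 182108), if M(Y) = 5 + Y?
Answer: -4790/3691 ≈ -1.2978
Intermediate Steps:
y(A, J) = 2*J
t(x, r) = -8 + x (t(x, r) = x - (5 + 3) = x - 1*8 = x - 8 = -8 + x)
l(I, w) = 8
(l(-17, t(16, -16)) - 43118)/(215327 - 182108) = (8 - 43118)/(215327 - 182108) = -43110/33219 = -43110*1/33219 = -4790/3691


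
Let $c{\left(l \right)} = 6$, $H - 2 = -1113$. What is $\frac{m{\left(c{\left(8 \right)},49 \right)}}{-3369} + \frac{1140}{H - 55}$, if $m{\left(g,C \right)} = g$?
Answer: $- \frac{641276}{654709} \approx -0.97948$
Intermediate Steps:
$H = -1111$ ($H = 2 - 1113 = -1111$)
$\frac{m{\left(c{\left(8 \right)},49 \right)}}{-3369} + \frac{1140}{H - 55} = \frac{6}{-3369} + \frac{1140}{-1111 - 55} = 6 \left(- \frac{1}{3369}\right) + \frac{1140}{-1166} = - \frac{2}{1123} + 1140 \left(- \frac{1}{1166}\right) = - \frac{2}{1123} - \frac{570}{583} = - \frac{641276}{654709}$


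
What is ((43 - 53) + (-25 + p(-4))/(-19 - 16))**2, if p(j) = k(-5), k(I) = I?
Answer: 4096/49 ≈ 83.592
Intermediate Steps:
p(j) = -5
((43 - 53) + (-25 + p(-4))/(-19 - 16))**2 = ((43 - 53) + (-25 - 5)/(-19 - 16))**2 = (-10 - 30/(-35))**2 = (-10 - 30*(-1/35))**2 = (-10 + 6/7)**2 = (-64/7)**2 = 4096/49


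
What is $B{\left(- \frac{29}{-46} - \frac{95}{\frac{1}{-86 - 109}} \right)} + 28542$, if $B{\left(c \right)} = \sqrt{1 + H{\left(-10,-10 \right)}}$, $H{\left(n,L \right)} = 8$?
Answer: $28545$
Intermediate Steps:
$B{\left(c \right)} = 3$ ($B{\left(c \right)} = \sqrt{1 + 8} = \sqrt{9} = 3$)
$B{\left(- \frac{29}{-46} - \frac{95}{\frac{1}{-86 - 109}} \right)} + 28542 = 3 + 28542 = 28545$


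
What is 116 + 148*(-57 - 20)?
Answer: -11280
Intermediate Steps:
116 + 148*(-57 - 20) = 116 + 148*(-77) = 116 - 11396 = -11280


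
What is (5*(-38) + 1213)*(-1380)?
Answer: -1411740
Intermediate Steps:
(5*(-38) + 1213)*(-1380) = (-190 + 1213)*(-1380) = 1023*(-1380) = -1411740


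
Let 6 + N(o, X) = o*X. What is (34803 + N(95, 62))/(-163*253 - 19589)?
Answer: -40687/60828 ≈ -0.66889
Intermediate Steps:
N(o, X) = -6 + X*o (N(o, X) = -6 + o*X = -6 + X*o)
(34803 + N(95, 62))/(-163*253 - 19589) = (34803 + (-6 + 62*95))/(-163*253 - 19589) = (34803 + (-6 + 5890))/(-41239 - 19589) = (34803 + 5884)/(-60828) = 40687*(-1/60828) = -40687/60828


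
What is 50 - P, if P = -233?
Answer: 283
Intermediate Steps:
50 - P = 50 - 1*(-233) = 50 + 233 = 283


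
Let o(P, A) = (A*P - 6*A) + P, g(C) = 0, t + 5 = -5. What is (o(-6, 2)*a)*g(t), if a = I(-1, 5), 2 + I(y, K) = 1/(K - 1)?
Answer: 0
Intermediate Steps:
t = -10 (t = -5 - 5 = -10)
I(y, K) = -2 + 1/(-1 + K) (I(y, K) = -2 + 1/(K - 1) = -2 + 1/(-1 + K))
o(P, A) = P - 6*A + A*P (o(P, A) = (-6*A + A*P) + P = P - 6*A + A*P)
a = -7/4 (a = (3 - 2*5)/(-1 + 5) = (3 - 10)/4 = (¼)*(-7) = -7/4 ≈ -1.7500)
(o(-6, 2)*a)*g(t) = ((-6 - 6*2 + 2*(-6))*(-7/4))*0 = ((-6 - 12 - 12)*(-7/4))*0 = -30*(-7/4)*0 = (105/2)*0 = 0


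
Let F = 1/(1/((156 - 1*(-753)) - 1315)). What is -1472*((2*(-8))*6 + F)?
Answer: 738944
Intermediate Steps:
F = -406 (F = 1/(1/((156 + 753) - 1315)) = 1/(1/(909 - 1315)) = 1/(1/(-406)) = 1/(-1/406) = -406)
-1472*((2*(-8))*6 + F) = -1472*((2*(-8))*6 - 406) = -1472*(-16*6 - 406) = -1472*(-96 - 406) = -1472*(-502) = 738944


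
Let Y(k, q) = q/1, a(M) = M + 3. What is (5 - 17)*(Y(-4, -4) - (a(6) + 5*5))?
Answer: 456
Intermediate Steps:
a(M) = 3 + M
Y(k, q) = q (Y(k, q) = q*1 = q)
(5 - 17)*(Y(-4, -4) - (a(6) + 5*5)) = (5 - 17)*(-4 - ((3 + 6) + 5*5)) = -12*(-4 - (9 + 25)) = -12*(-4 - 1*34) = -12*(-4 - 34) = -12*(-38) = 456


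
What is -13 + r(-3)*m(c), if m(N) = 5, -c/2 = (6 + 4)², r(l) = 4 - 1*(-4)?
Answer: 27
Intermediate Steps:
r(l) = 8 (r(l) = 4 + 4 = 8)
c = -200 (c = -2*(6 + 4)² = -2*10² = -2*100 = -200)
-13 + r(-3)*m(c) = -13 + 8*5 = -13 + 40 = 27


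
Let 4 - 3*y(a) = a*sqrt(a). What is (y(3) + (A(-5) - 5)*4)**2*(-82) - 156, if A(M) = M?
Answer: -1107010/9 - 19024*sqrt(3)/3 ≈ -1.3398e+5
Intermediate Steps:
y(a) = 4/3 - a**(3/2)/3 (y(a) = 4/3 - a*sqrt(a)/3 = 4/3 - a**(3/2)/3)
(y(3) + (A(-5) - 5)*4)**2*(-82) - 156 = ((4/3 - sqrt(3)) + (-5 - 5)*4)**2*(-82) - 156 = ((4/3 - sqrt(3)) - 10*4)**2*(-82) - 156 = ((4/3 - sqrt(3)) - 40)**2*(-82) - 156 = (-116/3 - sqrt(3))**2*(-82) - 156 = -82*(-116/3 - sqrt(3))**2 - 156 = -156 - 82*(-116/3 - sqrt(3))**2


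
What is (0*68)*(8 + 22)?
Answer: 0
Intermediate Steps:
(0*68)*(8 + 22) = 0*30 = 0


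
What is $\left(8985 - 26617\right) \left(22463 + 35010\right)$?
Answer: $-1013363936$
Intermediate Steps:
$\left(8985 - 26617\right) \left(22463 + 35010\right) = \left(8985 - 26617\right) 57473 = \left(-17632\right) 57473 = -1013363936$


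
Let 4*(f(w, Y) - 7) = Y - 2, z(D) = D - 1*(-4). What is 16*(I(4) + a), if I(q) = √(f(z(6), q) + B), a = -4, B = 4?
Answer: -64 + 8*√46 ≈ -9.7414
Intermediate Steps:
z(D) = 4 + D (z(D) = D + 4 = 4 + D)
f(w, Y) = 13/2 + Y/4 (f(w, Y) = 7 + (Y - 2)/4 = 7 + (-2 + Y)/4 = 7 + (-½ + Y/4) = 13/2 + Y/4)
I(q) = √(21/2 + q/4) (I(q) = √((13/2 + q/4) + 4) = √(21/2 + q/4))
16*(I(4) + a) = 16*(√(42 + 4)/2 - 4) = 16*(√46/2 - 4) = 16*(-4 + √46/2) = -64 + 8*√46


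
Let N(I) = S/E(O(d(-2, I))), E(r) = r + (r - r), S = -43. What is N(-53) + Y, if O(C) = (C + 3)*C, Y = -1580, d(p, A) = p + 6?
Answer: -44283/28 ≈ -1581.5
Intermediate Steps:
d(p, A) = 6 + p
O(C) = C*(3 + C) (O(C) = (3 + C)*C = C*(3 + C))
E(r) = r (E(r) = r + 0 = r)
N(I) = -43/28 (N(I) = -43*1/((3 + (6 - 2))*(6 - 2)) = -43*1/(4*(3 + 4)) = -43/(4*7) = -43/28)
N(-53) + Y = -43/28 - 1580 = -44283/28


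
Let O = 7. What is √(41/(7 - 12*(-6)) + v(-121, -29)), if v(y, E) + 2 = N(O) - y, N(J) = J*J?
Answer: √1051727/79 ≈ 12.981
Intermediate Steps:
N(J) = J²
v(y, E) = 47 - y (v(y, E) = -2 + (7² - y) = -2 + (49 - y) = 47 - y)
√(41/(7 - 12*(-6)) + v(-121, -29)) = √(41/(7 - 12*(-6)) + (47 - 1*(-121))) = √(41/(7 + 72) + (47 + 121)) = √(41/79 + 168) = √(13313/79) = √1051727/79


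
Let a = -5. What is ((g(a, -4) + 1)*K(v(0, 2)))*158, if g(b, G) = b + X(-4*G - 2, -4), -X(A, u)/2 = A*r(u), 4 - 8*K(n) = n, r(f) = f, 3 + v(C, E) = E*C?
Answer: 14931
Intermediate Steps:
v(C, E) = -3 + C*E (v(C, E) = -3 + E*C = -3 + C*E)
K(n) = 1/2 - n/8
X(A, u) = -2*A*u
g(b, G) = -16 + b - 32*G (g(b, G) = b - 2*(-4*G - 2)*(-4) = b - 2*(-2 - 4*G)*(-4) = b + (-16 - 32*G) = -16 + b - 32*G)
((g(a, -4) + 1)*K(v(0, 2)))*158 = (((-16 - 5 - 32*(-4)) + 1)*(1/2 - (-3 + 0*2)/8))*158 = (((-16 - 5 + 128) + 1)*(1/2 - (-3 + 0)/8))*158 = ((107 + 1)*(1/2 - 1/8*(-3)))*158 = (108*(1/2 + 3/8))*158 = (108*(7/8))*158 = (189/2)*158 = 14931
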